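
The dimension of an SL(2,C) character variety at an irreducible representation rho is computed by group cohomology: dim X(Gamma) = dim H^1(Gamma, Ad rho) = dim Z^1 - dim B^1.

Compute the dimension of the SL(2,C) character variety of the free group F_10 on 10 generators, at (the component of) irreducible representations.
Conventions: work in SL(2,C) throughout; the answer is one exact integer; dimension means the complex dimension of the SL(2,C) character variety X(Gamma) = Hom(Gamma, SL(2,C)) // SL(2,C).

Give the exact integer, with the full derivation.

27

Here Gamma is free of rank 10 — no relator constrains a cocycle.
A cocycle picks one sl_2 vector per generator freely, giving dim Z^1 = 3*10 = 30.
At an irreducible rho the centralizer of the image in sl_2 is 0, so the coboundary map sl_2 -> Z^1 is injective: dim B^1 = 3.
dim H^1 = 30 - 3 = 27, which is dim X.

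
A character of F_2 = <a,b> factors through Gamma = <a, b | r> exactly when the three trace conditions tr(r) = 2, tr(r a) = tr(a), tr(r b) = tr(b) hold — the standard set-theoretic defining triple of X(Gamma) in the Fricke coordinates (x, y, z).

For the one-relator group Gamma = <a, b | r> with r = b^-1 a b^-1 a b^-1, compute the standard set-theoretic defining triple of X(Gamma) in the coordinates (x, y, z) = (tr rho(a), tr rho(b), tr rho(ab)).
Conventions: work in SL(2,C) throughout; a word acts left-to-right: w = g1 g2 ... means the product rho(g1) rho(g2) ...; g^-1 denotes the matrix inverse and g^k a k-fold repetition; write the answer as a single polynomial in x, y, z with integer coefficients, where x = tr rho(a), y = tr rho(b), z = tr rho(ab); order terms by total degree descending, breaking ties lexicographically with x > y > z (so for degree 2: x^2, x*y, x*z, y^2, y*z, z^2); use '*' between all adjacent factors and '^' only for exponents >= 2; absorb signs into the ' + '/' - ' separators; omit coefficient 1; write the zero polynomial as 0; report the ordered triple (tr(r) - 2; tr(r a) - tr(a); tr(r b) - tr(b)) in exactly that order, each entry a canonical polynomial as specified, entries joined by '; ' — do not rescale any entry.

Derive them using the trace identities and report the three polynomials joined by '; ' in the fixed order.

trace(a^2) = trace(a)*trace(a) - trace(1) = x^2 - 2
trace(a^2 b) = trace(a)*trace(b a) - trace(b) = x*z - y
trace(a b^-1 a) = trace(a^2)*trace(b) - trace(a^2 b) = x^2*y - x*z - y
trace(a b a b) = trace(a b)*trace(a b) - trace(1)   [split at repeated a] = z^2 - 2
trace(a b^-1 a b) = trace(a b a)*trace(b) - trace(a b a b) = x*y*z - y^2 - z^2 + 2
trace(a b^-1 a b^-1) = trace(a b^-1 a)*trace(b) - trace(a b^-1 a b) = x^2*y^2 - 2*x*y*z + z^2 - 2
trace(b^-1 a b^-1 a b^-1) = trace(a b^-1 a b^-1)*trace(b) - trace(a b^-1 a) = x^2*y^3 - 2*x*y^2*z - x^2*y + y*z^2 + x*z - y
trace(a^3) = trace(a)*trace(a^2) - trace(a)   [square of a] = x^3 - 3*x
trace(a^3 b) = trace(a)*trace(a b a) - trace(a b)   [square of a] = x^2*z - x*y - z
trace(a b^-1 a^2) = trace(a^3)*trace(b) - trace(a^3 b)   [inverse elimination on b] = x^3*y - x^2*z - 2*x*y + z
trace(b a b) = trace(b)*trace(a b) - trace(a)   [square of b] = y*z - x
trace(a^2 b a b) = trace(a)*trace(b a b a) - trace(b a b)   [square of a] = x*z^2 - y*z - x
trace(a b^-1 a^2 b) = trace(a^2 b a)*trace(b) - trace(a^2 b a b)   [inverse elimination on b] = x^2*y*z - x*y^2 - x*z^2 + x
trace(a b^-1 a b^-1 a) = trace(a b^-1 a^2)*trace(b) - trace(a b^-1 a^2 b)   [inverse elimination on b] = x^3*y^2 - 2*x^2*y*z - x*y^2 + x*z^2 + y*z - x
trace(a b a b a b) = trace(b a b a)*trace(b a) - trace(a b)   [split at a repeated b] = z^3 - 3*z
trace(a b a b^-1 a b) = trace(a b a b a)*trace(b) - trace(a b a b a b)   [inverse elimination on b] = x*y*z^2 - y^2*z - z^3 - x*y + 3*z
trace(a b^-1 a b^-1 a b) = trace(a b a b^-1 a)*trace(b) - trace(a b a b^-1 a b)   [inverse elimination on b] = x^2*y^2*z - x*y^3 - 2*x*y*z^2 + y^2*z + z^3 + 2*x*y - 3*z
trace(b^-1 a b^-1 a b^-1 a) = trace(a b^-1 a b^-1 a)*trace(b) - trace(a b^-1 a b^-1 a b)   [inverse elimination on b] = x^3*y^3 - 3*x^2*y^2*z + 3*x*y*z^2 - z^3 - 3*x*y + 3*z
assemble the triple (trace(r) - 2; trace(r a) - x; trace(r b) - y)

x^2*y^3 - 2*x*y^2*z - x^2*y + y*z^2 + x*z - y - 2; x^3*y^3 - 3*x^2*y^2*z + 3*x*y*z^2 - z^3 - 3*x*y - x + 3*z; x^2*y^2 - 2*x*y*z + z^2 - y - 2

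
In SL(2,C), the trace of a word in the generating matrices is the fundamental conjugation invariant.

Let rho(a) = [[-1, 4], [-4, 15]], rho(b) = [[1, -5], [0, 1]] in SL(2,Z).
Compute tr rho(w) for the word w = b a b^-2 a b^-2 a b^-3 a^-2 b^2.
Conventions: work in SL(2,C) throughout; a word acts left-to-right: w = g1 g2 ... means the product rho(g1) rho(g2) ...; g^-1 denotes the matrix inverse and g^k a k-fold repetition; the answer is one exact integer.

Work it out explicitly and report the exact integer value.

rho(b) = [[1, -5], [0, 1]]
... * rho(a) = [[-1, 4], [-4, 15]]  ->  [[19, -71], [-4, 15]]
... * rho(b^-1) = [[1, 5], [0, 1]]  ->  [[19, 24], [-4, -5]]
... * rho(b^-1) = [[1, 5], [0, 1]]  ->  [[19, 119], [-4, -25]]
... * rho(a) = [[-1, 4], [-4, 15]]  ->  [[-495, 1861], [104, -391]]
... * rho(b^-1) = [[1, 5], [0, 1]]  ->  [[-495, -614], [104, 129]]
... * rho(b^-1) = [[1, 5], [0, 1]]  ->  [[-495, -3089], [104, 649]]
... * rho(a) = [[-1, 4], [-4, 15]]  ->  [[12851, -48315], [-2700, 10151]]
... * rho(b^-1) = [[1, 5], [0, 1]]  ->  [[12851, 15940], [-2700, -3349]]
... * rho(b^-1) = [[1, 5], [0, 1]]  ->  [[12851, 80195], [-2700, -16849]]
... * rho(b^-1) = [[1, 5], [0, 1]]  ->  [[12851, 144450], [-2700, -30349]]
... * rho(a^-1) = [[15, -4], [4, -1]]  ->  [[770565, -195854], [-161896, 41149]]
... * rho(a^-1) = [[15, -4], [4, -1]]  ->  [[10775059, -2886406], [-2263844, 606435]]
... * rho(b) = [[1, -5], [0, 1]]  ->  [[10775059, -56761701], [-2263844, 11925655]]
... * rho(b) = [[1, -5], [0, 1]]  ->  [[10775059, -110636996], [-2263844, 23244875]]
tr = 10775059 + 23244875 = 34019934

34019934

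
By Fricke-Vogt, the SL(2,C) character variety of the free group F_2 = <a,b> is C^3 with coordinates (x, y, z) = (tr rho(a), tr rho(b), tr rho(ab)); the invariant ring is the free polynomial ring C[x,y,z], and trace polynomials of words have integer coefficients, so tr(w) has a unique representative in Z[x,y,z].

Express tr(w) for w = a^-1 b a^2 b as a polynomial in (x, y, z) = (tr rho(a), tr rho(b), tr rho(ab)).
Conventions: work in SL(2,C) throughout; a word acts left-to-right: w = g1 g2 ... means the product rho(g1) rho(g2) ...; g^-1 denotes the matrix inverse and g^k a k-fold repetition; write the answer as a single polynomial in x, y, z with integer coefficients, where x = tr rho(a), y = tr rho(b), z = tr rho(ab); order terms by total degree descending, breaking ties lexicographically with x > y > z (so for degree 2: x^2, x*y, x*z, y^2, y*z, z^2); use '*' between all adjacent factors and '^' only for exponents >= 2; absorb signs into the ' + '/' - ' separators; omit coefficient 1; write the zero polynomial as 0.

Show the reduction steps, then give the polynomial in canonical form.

tr(a^2 b) = tr(a) tr(b a) - tr(b)  (reduce the a square) = x*z - y
tr(a^2) = tr(a) tr(a) - tr(1)  (reduce the a square) = x^2 - 2
tr(b a^2 b) = tr(b) tr(a^2 b) - tr(a^2)  (reduce the b square) = x*y*z - x^2 - y^2 + 2
tr(b a b a) = tr(b a) tr(b a) - tr(1)  (split on b) = z^2 - 2
tr(b a b) = tr(b) tr(a b) - tr(a)  (reduce the b square) = y*z - x
tr(b a^2 b a) = tr(a) tr(b a b a) - tr(b a b)  (reduce the a square) = x*z^2 - y*z - x
tr(a^-1 b a^2 b) = tr(b a^2 b) tr(a) - tr(b a^2 b a)  (eliminate a^-1) = x^2*y*z - x^3 - x*y^2 - x*z^2 + y*z + 3*x

x^2*y*z - x^3 - x*y^2 - x*z^2 + y*z + 3*x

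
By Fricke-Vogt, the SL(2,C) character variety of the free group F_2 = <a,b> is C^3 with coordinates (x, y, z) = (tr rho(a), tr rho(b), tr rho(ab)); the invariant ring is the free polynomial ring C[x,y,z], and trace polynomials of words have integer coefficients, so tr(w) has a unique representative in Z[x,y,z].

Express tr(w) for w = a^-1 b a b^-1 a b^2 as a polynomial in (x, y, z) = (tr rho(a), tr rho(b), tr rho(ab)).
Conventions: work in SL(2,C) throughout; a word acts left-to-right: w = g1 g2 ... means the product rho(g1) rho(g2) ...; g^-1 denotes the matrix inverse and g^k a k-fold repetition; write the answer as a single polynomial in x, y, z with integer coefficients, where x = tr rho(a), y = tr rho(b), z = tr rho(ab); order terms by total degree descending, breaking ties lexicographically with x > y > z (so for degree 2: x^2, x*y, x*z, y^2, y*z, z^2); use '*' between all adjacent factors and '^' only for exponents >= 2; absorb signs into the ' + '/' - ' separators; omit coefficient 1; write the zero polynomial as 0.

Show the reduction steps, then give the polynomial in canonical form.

trace(a^2 b) = trace(a) * trace(b a) - trace(b) = x*z - y
trace(a^2) = trace(a) * trace(a) - trace(1) = x^2 - 2
trace(a^2 b^2) = trace(b) * trace(a^2 b) - trace(a^2) = x*y*z - x^2 - y^2 + 2
trace(b a^2 b^2) = trace(b) * trace(a^2 b^2) - trace(a^2 b) = x*y^2*z - x^2*y - y^3 - x*z + 3*y
trace(a b a b) = trace(b a) * trace(b a) - trace(1)   [split at repeated b] = z^2 - 2
trace(b^2 a b a) = trace(b) * trace(a b a b) - trace(a b a) = y*z^2 - x*z - y
trace(a b^2) = trace(b) * trace(a b) - trace(a) = y*z - x
trace(b^2 a b) = trace(b) * trace(a b^2) - trace(a b) = y^2*z - x*y - z
trace(b a^2 b^2 a) = trace(a) * trace(b^2 a b a) - trace(b^2 a b) = x*y*z^2 - x^2*z - y^2*z + z
trace(a b^2 a^-1 b a) = trace(b a^2 b^2) * trace(a) - trace(b a^2 b^2 a) = x^2*y^2*z - x^3*y - x*y^3 - x*y*z^2 + y^2*z + 3*x*y - z
trace(b a b a b^2) = trace(b) * trace(a b a b^2) - trace(a b a b) = y^2*z^2 - x*y*z - y^2 - z^2 + 2
trace(a b a b a b) = trace(b a b a) * trace(b a) - trace(a b)   [split at repeated b] = z^3 - 3*z
trace(a b a b a) = trace(a) * trace(b a b a) - trace(b a b) = x*z^2 - y*z - x
trace(b a b a b^2 a) = trace(b) * trace(a b a b a b) - trace(a b a b a) = y*z^3 - x*z^2 - 2*y*z + x
trace(a b^2 a^-1 b a b) = trace(b a b a b^2) * trace(a) - trace(b a b a b^2 a) = x*y^2*z^2 - x^2*y*z - y*z^3 - x*y^2 + 2*y*z + x
trace(a^-1 b a b^-1 a b^2) = trace(a b^2 a^-1 b a) * trace(b) - trace(a b^2 a^-1 b a b) = x^2*y^3*z - x^3*y^2 - x*y^4 - 2*x*y^2*z^2 + x^2*y*z + y^3*z + y*z^3 + 4*x*y^2 - 3*y*z - x

x^2*y^3*z - x^3*y^2 - x*y^4 - 2*x*y^2*z^2 + x^2*y*z + y^3*z + y*z^3 + 4*x*y^2 - 3*y*z - x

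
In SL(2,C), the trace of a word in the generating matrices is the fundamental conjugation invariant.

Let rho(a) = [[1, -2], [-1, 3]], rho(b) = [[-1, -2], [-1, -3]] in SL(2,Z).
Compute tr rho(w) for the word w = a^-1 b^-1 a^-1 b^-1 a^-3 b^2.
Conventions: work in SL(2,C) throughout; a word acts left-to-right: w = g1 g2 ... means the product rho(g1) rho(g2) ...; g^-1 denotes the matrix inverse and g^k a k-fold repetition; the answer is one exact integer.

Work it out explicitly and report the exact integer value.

rho(a^-1) = [[3, 2], [1, 1]]
... * rho(b^-1) = [[-3, 2], [1, -1]]  ->  [[-7, 4], [-2, 1]]
... * rho(a^-1) = [[3, 2], [1, 1]]  ->  [[-17, -10], [-5, -3]]
... * rho(b^-1) = [[-3, 2], [1, -1]]  ->  [[41, -24], [12, -7]]
... * rho(a^-1) = [[3, 2], [1, 1]]  ->  [[99, 58], [29, 17]]
... * rho(a^-1) = [[3, 2], [1, 1]]  ->  [[355, 256], [104, 75]]
... * rho(a^-1) = [[3, 2], [1, 1]]  ->  [[1321, 966], [387, 283]]
... * rho(b) = [[-1, -2], [-1, -3]]  ->  [[-2287, -5540], [-670, -1623]]
... * rho(b) = [[-1, -2], [-1, -3]]  ->  [[7827, 21194], [2293, 6209]]
tr = 7827 + 6209 = 14036

14036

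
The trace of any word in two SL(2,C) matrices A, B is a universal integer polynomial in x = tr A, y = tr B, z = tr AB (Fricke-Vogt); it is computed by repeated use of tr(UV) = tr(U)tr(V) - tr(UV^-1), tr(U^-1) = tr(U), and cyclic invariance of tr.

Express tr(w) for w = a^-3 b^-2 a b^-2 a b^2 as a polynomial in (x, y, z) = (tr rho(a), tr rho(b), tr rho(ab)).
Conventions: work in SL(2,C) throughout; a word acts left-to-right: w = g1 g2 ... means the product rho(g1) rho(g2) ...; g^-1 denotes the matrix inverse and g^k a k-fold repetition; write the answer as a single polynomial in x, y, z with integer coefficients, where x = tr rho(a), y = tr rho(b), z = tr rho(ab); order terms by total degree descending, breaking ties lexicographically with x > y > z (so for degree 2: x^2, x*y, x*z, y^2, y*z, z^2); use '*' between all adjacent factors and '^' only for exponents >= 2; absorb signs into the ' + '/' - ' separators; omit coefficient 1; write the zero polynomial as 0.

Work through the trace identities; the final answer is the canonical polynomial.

-x^4*y^5*z + x^5*y^4 + x^3*y^6 + 2*x^3*y^4*z^2 - x^2*y^3*z^3 - x^5*y^2 - 6*x^3*y^4 - x^3*y^2*z^2 - x*y^6 - 2*x*y^4*z^2 + 4*x^2*y^3*z + y^5*z + y^3*z^3 + 5*x^3*y^2 + 5*x*y^4 + x*y^2*z^2 - 4*y^3*z - 4*x*y^2 + y*z - x

trace(a^2 b) = trace(a) * trace(b a) - trace(b)  (reduce the a square) = x*z - y
trace(a^2) = trace(a) * trace(a) - trace(1)  (reduce the a square) = x^2 - 2
trace(b^2 a^2) = trace(b) * trace(a^2 b) - trace(a^2)  (reduce the b square) = x*y*z - x^2 - y^2 + 2
trace(b^2 a) = trace(b) * trace(a b) - trace(a)  (reduce the b square) = y*z - x
trace(a^2 b^2 a) = trace(a) * trace(b^2 a^2) - trace(b^2 a)  (reduce the a square) = x^2*y*z - x^3 - x*y^2 - y*z + 3*x
trace(b a b a) = trace(a b) * trace(a b) - trace(1)  (split on a) = z^2 - 2
trace(a b a^2 b) = trace(a) * trace(b a b a) - trace(b a b)  (reduce the a square) = x*z^2 - y*z - x
trace(a b a^2) = trace(a) * trace(b a^2) - trace(b a)  (reduce the a square) = x^2*z - x*y - z
trace(a^2 b^2 a b) = trace(b) * trace(a b a^2 b) - trace(a b a^2)  (reduce the b square) = x*y*z^2 - x^2*z - y^2*z + z
trace(b^-1 a^2 b^2 a) = trace(a^2 b^2 a) * trace(b) - trace(a^2 b^2 a b)  (eliminate b^-1) = x^2*y^2*z - x^3*y - x*y^3 - x*y*z^2 + x^2*z + 3*x*y - z
trace(b^-1 a^2 b^2 a^-1) = trace(b^-1 a^2 b^2) * trace(a) - trace(b^-1 a^2 b^2 a)  (eliminate a^-1) = -x^2*y^2*z + x^3*y + x*y^3 + x*y*z^2 - 4*x*y + z
trace(a^-1 b^-1 a^2 b^2 a^-1) = trace(b^-1 a^2 b^2 a^-1) * trace(a) - trace(b^-1 a^2 b^2)  (eliminate a^-1) = -x^3*y^2*z + x^4*y + x^2*y^3 + x^2*y*z^2 - 4*x^2*y + y
trace(a b^2 a^-3 b^-1 a) = trace(a^-1 b^-1 a^2 b^2 a^-1) * trace(a) - trace(a^-1 b^-1 a^2 b^2)  (eliminate a^-1) = -x^4*y^2*z + x^5*y + x^3*y^3 + x^3*y*z^2 + x^2*y^2*z - 5*x^3*y - x*y^3 - x*y*z^2 + 5*x*y - z
trace(b a b^2) = trace(b) * trace(a b^2) - trace(a b)  (reduce the b square) = y^2*z - x*y - z
trace(a b a b^2) = trace(b) * trace(a b a b) - trace(a b a)  (reduce the b square) = y*z^2 - x*z - y
trace(b a b a b^2) = trace(b) * trace(a b a b^2) - trace(a b a b)  (reduce the b square) = y^2*z^2 - x*y*z - y^2 - z^2 + 2
trace(a b a b a b) = trace(a b) * trace(a b a b) - trace(a^-1 b^-1)  (split on a) = z^3 - 3*z
trace(b a b a b^2 a) = trace(b) * trace(a b a b a b) - trace(a b a b a)  (reduce the b square) = y*z^3 - x*z^2 - 2*y*z + x
trace(a b a b^2 a^-1 b) = trace(b a b a b^2) * trace(a) - trace(b a b a b^2 a)  (eliminate a^-1) = x*y^2*z^2 - x^2*y*z - y*z^3 - x*y^2 + 2*y*z + x
trace(a^-1 b^-1 a b a b^2) = trace(a b a b^2 a^-1) * trace(b) - trace(a b a b^2 a^-1 b)  (eliminate b^-1) = -x*y^2*z^2 + x^2*y*z + y^3*z + y*z^3 - 3*y*z - x
trace(a^-2 b^-1 a b a b^2) = trace(a^-1 b^-1 a b a b^2) * trace(a) - trace(a^-1 b^-1 a b a b^2 a)  (eliminate a^-1) = -x^2*y^2*z^2 + x^3*y*z + x*y^3*z + x*y*z^3 - 3*x*y*z - x^2 - z^2 + 2
trace(a b^2 a^-3 b^-1 a b) = trace(a^-2 b^-1 a b a b^2) * trace(a) - trace(a^-2 b^-1 a b a b^2 a)  (eliminate a^-1) = -x^3*y^2*z^2 + x^4*y*z + x^2*y^3*z + x^2*y*z^3 + x*y^2*z^2 - 4*x^2*y*z - y^3*z - y*z^3 - x^3 - x*z^2 + 3*y*z + 3*x
trace(b^-1 a b^2 a^-3 b^-1 a) = trace(a b^2 a^-3 b^-1 a) * trace(b) - trace(a b^2 a^-3 b^-1 a b)  (eliminate b^-1) = -x^4*y^3*z + x^5*y^2 + x^3*y^4 + 2*x^3*y^2*z^2 - x^4*y*z - x^2*y*z^3 - 5*x^3*y^2 - x*y^4 - 2*x*y^2*z^2 + 4*x^2*y*z + y^3*z + y*z^3 + x^3 + 5*x*y^2 + x*z^2 - 4*y*z - 3*x
trace(a b^-2 a b^2 a^-3 b^-1) = trace(b^-1 a b^2 a^-3 b^-1 a) * trace(b) - trace(b^-1 a b^2 a^-3 b^-1 a b)  (eliminate b^-1) = -x^4*y^4*z + x^5*y^3 + x^3*y^5 + 2*x^3*y^3*z^2 - x^2*y^2*z^3 - x^5*y - 6*x^3*y^3 - x^3*y*z^2 - x*y^5 - 2*x*y^3*z^2 + 3*x^2*y^2*z + y^4*z + y^2*z^3 + 6*x^3*y + 6*x*y^3 + 2*x*y*z^2 - 4*y^2*z - 8*x*y + z
trace(b^2) = trace(b) * trace(b) - trace(1)  (reduce the b square) = y^2 - 2
trace(a b^2 a^-1 b) = trace(b a b^2) * trace(a) - trace(b a b^2 a)  (eliminate a^-1) = x*y^2*z - x^2*y - y*z^2 + y
trace(a^-1 b^-1 a b^2) = trace(a b^2 a^-1) * trace(b) - trace(a b^2 a^-1 b)  (eliminate b^-1) = -x*y^2*z + x^2*y + y^3 + y*z^2 - 3*y
trace(b^-1 a b^2 a^-2) = trace(a^-1 b^-1 a b^2) * trace(a) - trace(a^-1 b^-1 a b^2 a)  (eliminate a^-1) = -x^2*y^2*z + x^3*y + x*y^3 + x*y*z^2 - 3*x*y - z
trace(b^2 a^-1) = trace(b^2) * trace(a) - trace(b^2 a)  (eliminate a^-1) = x*y^2 - y*z - x
trace(b^-2 a b^2 a^-2) = trace(b^-1 a b^2 a^-2) * trace(b) - trace(b^-1 a b^2 a^-2 b)  (eliminate b^-1) = -x^2*y^3*z + x^3*y^2 + x*y^4 + x*y^2*z^2 - 4*x*y^2 + x
trace(a^-3 b^-2 a b^-2 a b^2) = trace(a b^-2 a b^2 a^-3 b^-1) * trace(b) - trace(a b^-2 a b^2 a^-3)  (eliminate b^-1) = -x^4*y^5*z + x^5*y^4 + x^3*y^6 + 2*x^3*y^4*z^2 - x^2*y^3*z^3 - x^5*y^2 - 6*x^3*y^4 - x^3*y^2*z^2 - x*y^6 - 2*x*y^4*z^2 + 4*x^2*y^3*z + y^5*z + y^3*z^3 + 5*x^3*y^2 + 5*x*y^4 + x*y^2*z^2 - 4*y^3*z - 4*x*y^2 + y*z - x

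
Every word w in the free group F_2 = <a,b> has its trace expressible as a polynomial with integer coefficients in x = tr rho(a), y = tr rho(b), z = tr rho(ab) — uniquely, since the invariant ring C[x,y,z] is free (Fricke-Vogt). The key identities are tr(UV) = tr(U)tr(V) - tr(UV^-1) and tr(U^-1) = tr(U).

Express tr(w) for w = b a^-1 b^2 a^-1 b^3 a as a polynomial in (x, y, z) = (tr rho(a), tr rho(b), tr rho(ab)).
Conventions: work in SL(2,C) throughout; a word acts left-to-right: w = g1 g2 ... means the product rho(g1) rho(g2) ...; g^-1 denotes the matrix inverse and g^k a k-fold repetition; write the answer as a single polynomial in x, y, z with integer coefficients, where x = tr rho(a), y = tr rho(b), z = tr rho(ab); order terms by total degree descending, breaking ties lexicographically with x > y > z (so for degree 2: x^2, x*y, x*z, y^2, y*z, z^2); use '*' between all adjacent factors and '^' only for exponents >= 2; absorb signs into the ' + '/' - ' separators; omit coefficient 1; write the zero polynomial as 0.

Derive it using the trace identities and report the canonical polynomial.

x^2*y^5*z - x^3*y^4 - 2*x*y^4*z^2 - x^2*y^3*z + y^3*z^3 + 2*x^3*y^2 + x*y^4 + 3*x*y^2*z^2 - y^3*z - y*z^3 - x^3 - 3*x*y^2 - x*z^2 + y*z + 3*x

trace(a b^2) = trace(b) trace(a b) - trace(a)   [square of b] = y*z - x
reduce: trace(a b^3) = trace(b) trace(a b^2) - trace(a b)   [square of b] = y^2*z - x*y - z
trace(b a b^3) = trace(b) trace(a b^3) - trace(a b^2)   [square of b] = y^3*z - x*y^2 - 2*y*z + x
reduce: trace(b a b^4) = trace(b) trace(b a b^3) - trace(b a b^2)   [square of b] = y^4*z - x*y^3 - 3*y^2*z + 2*x*y + z
so trace(b^5 a b) = trace(b) trace(b a b^4) - trace(b a b^3)   [square of b] = y^5*z - x*y^4 - 4*y^3*z + 3*x*y^2 + 3*y*z - x
so trace(a b a b) = trace(a b) trace(a b) - trace(1)   [split at a repeated a] = z^2 - 2
trace(a b a) = trace(a) trace(b a) - trace(b)   [square of a] = x*z - y
trace(b a b a b) = trace(b) trace(a b a b) - trace(a b a)   [square of b] = y*z^2 - x*z - y
trace(a b a b^3) = trace(b) trace(b a b a b) - trace(b a b a)   [square of b] = y^2*z^2 - x*y*z - y^2 - z^2 + 2
reduce: trace(b^2 a b a b^2) = trace(b) trace(a b a b^3) - trace(a b a b^2)   [square of b] = y^3*z^2 - x*y^2*z - y^3 - 2*y*z^2 + x*z + 3*y
reduce: trace(b^5 a b a) = trace(b) trace(b^2 a b a b^2) - trace(b^2 a b a b)   [square of b] = y^4*z^2 - x*y^3*z - y^4 - 3*y^2*z^2 + 2*x*y*z + 4*y^2 + z^2 - 2
trace(b^3 a b a^-1 b^2) = trace(b^5 a b) trace(a) - trace(b^5 a b a)   [inverse elimination on a] = x*y^5*z - x^2*y^4 - y^4*z^2 - 3*x*y^3*z + 3*x^2*y^2 + y^4 + 3*y^2*z^2 + x*y*z - x^2 - 4*y^2 - z^2 + 2
trace(a^2) = trace(a) trace(a) - trace(1)   [square of a] = x^2 - 2
trace(a b^2 a) = trace(b) trace(a^2 b) - trace(a^2)   [square of b] = x*y*z - x^2 - y^2 + 2
reduce: trace(a b^2 a b^2) = trace(b) trace(a b^2 a b) - trace(a b^2 a)   [square of b] = y^2*z^2 - 2*x*y*z + x^2 - 2
reduce: trace(a b^3 a b^2) = trace(b) trace(a b^2 a b^2) - trace(a b^2 a b)   [square of b] = y^3*z^2 - 2*x*y^2*z + x^2*y - y*z^2 + x*z - y
trace(b^2 a b^3 a b) = trace(b) trace(a b^3 a b^2) - trace(a b^3 a b)   [square of b] = y^4*z^2 - 2*x*y^3*z + x^2*y^2 - 2*y^2*z^2 + 2*x*y*z + z^2 - 2
trace(a b a b a b) = trace(b a b a) trace(b a) - trace(a b)   [split at a repeated b] = z^3 - 3*z
trace(a b a b a) = trace(a) trace(b a b a) - trace(b a b)   [square of a] = x*z^2 - y*z - x
trace(a b^2 a b a b) = trace(b) trace(a b a b a b) - trace(a b a b a)   [square of b] = y*z^3 - x*z^2 - 2*y*z + x
trace(a b^2 a b a) = trace(a) trace(b^2 a b a) - trace(b^2 a b)   [square of a] = x*y*z^2 - x^2*z - y^2*z + z
reduce: trace(a b a b^2 a b^2) = trace(b) trace(a b^2 a b a b) - trace(a b^2 a b a)   [square of b] = y^2*z^3 - 2*x*y*z^2 + x^2*z - y^2*z + x*y - z
trace(b^2 a b^3 a b a) = trace(b) trace(a b a b^2 a b^2) - trace(a b a b^2 a b)   [square of b] = y^3*z^3 - 2*x*y^2*z^2 + x^2*y*z - y^3*z - y*z^3 + x*y^2 + x*z^2 + y*z - x
trace(b^3 a b a^-1 b^2 a) = trace(b^2 a b^3 a b) trace(a) - trace(b^2 a b^3 a b a)   [inverse elimination on a] = x*y^4*z^2 - 2*x^2*y^3*z - y^3*z^3 + x^3*y^2 + x^2*y*z + y^3*z + y*z^3 - x*y^2 - y*z - x
so trace(b a^-1 b^2 a^-1 b^3 a) = trace(b^3 a b a^-1 b^2) trace(a) - trace(b^3 a b a^-1 b^2 a)   [inverse elimination on a] = x^2*y^5*z - x^3*y^4 - 2*x*y^4*z^2 - x^2*y^3*z + y^3*z^3 + 2*x^3*y^2 + x*y^4 + 3*x*y^2*z^2 - y^3*z - y*z^3 - x^3 - 3*x*y^2 - x*z^2 + y*z + 3*x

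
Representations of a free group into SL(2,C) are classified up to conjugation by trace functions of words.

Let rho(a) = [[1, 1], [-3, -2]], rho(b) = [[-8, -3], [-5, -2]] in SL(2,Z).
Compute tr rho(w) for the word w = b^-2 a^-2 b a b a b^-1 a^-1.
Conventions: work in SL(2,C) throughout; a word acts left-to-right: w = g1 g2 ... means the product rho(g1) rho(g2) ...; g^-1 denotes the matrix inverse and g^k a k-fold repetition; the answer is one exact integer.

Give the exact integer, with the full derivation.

rho(b^-1) = [[-2, 3], [5, -8]]
... * rho(b^-1) = [[-2, 3], [5, -8]]  ->  [[19, -30], [-50, 79]]
... * rho(a^-1) = [[-2, -1], [3, 1]]  ->  [[-128, -49], [337, 129]]
... * rho(a^-1) = [[-2, -1], [3, 1]]  ->  [[109, 79], [-287, -208]]
... * rho(b) = [[-8, -3], [-5, -2]]  ->  [[-1267, -485], [3336, 1277]]
... * rho(a) = [[1, 1], [-3, -2]]  ->  [[188, -297], [-495, 782]]
... * rho(b) = [[-8, -3], [-5, -2]]  ->  [[-19, 30], [50, -79]]
... * rho(a) = [[1, 1], [-3, -2]]  ->  [[-109, -79], [287, 208]]
... * rho(b^-1) = [[-2, 3], [5, -8]]  ->  [[-177, 305], [466, -803]]
... * rho(a^-1) = [[-2, -1], [3, 1]]  ->  [[1269, 482], [-3341, -1269]]
tr = 1269 + -1269 = 0

0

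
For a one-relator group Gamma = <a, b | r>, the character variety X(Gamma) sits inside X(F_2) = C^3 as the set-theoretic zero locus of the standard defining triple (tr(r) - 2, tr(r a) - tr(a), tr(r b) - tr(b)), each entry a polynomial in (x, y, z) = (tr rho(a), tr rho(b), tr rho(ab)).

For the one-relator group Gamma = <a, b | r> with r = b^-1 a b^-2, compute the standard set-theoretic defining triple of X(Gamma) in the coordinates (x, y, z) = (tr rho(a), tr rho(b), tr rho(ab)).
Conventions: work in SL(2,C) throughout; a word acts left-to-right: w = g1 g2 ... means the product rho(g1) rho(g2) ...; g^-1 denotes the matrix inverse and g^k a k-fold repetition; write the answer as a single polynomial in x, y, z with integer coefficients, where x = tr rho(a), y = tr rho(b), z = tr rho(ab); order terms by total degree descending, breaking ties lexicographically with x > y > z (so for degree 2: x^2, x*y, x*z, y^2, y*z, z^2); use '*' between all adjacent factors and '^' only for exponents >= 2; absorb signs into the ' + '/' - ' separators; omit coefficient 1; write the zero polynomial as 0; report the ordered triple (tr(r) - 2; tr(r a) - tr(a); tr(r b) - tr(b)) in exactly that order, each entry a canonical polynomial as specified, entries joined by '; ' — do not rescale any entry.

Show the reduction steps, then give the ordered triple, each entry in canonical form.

trace(a b^-1) = trace(a)*trace(b) - trace(a b)   [inverse elimination on b] = x*y - z
reduce: trace(a b^-2) = trace(a b^-1)*trace(b) - trace(a)   [inverse elimination on b] = x*y^2 - y*z - x
so trace(b^-1 a b^-2) = trace(a b^-2)*trace(b) - trace(a b^-1)   [inverse elimination on b] = x*y^3 - y^2*z - 2*x*y + z
trace(a^2) = trace(a)*trace(a) - trace(1)   [square of a] = x^2 - 2
reduce: trace(a^2 b) = trace(a)*trace(b a) - trace(b)   [square of a] = x*z - y
trace(a b^-1 a) = trace(a^2)*trace(b) - trace(a^2 b)   [inverse elimination on b] = x^2*y - x*z - y
so trace(a b a b) = trace(b a)*trace(b a) - trace(1)   [split at a repeated b] = z^2 - 2
trace(a b^-1 a b) = trace(a b a)*trace(b) - trace(a b a b)   [inverse elimination on b] = x*y*z - y^2 - z^2 + 2
so trace(a b^-1 a b^-1) = trace(a b^-1 a)*trace(b) - trace(a b^-1 a b)   [inverse elimination on b] = x^2*y^2 - 2*x*y*z + z^2 - 2
trace(b^-1 a b^-2 a) = trace(a b^-1 a b^-1)*trace(b) - trace(a b^-1 a)   [inverse elimination on b] = x^2*y^3 - 2*x*y^2*z - x^2*y + y*z^2 + x*z - y
assemble the triple (trace(r) - 2; trace(r a) - x; trace(r b) - y)

x*y^3 - y^2*z - 2*x*y + z - 2; x^2*y^3 - 2*x*y^2*z - x^2*y + y*z^2 + x*z - x - y; x*y^2 - y*z - x - y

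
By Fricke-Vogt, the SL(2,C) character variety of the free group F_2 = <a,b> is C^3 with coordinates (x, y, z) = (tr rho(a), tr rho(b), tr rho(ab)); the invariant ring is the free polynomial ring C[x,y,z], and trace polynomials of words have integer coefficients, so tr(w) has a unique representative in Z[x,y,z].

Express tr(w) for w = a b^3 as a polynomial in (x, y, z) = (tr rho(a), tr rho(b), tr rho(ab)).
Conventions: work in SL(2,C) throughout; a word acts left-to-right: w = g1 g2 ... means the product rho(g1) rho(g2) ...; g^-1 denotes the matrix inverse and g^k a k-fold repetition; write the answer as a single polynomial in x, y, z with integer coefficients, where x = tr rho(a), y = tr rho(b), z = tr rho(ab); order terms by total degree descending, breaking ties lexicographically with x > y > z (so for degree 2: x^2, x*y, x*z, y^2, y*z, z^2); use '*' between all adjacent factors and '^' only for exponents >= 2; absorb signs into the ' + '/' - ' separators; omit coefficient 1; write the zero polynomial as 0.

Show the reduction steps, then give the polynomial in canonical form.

trace(b a b) = trace(b) trace(a b) - trace(a)  (reduce the b square) = y*z - x
trace(a b^3) = trace(b) trace(b a b) - trace(b a)  (reduce the b square) = y^2*z - x*y - z

y^2*z - x*y - z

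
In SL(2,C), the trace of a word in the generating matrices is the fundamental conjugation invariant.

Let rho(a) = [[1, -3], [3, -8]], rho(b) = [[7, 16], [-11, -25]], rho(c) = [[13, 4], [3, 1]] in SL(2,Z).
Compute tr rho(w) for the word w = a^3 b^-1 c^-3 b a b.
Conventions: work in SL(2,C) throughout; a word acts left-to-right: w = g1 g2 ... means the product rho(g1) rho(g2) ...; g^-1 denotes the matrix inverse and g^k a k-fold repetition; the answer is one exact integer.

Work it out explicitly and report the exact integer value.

rho(a) = [[1, -3], [3, -8]]
... * rho(a) = [[1, -3], [3, -8]]  ->  [[-8, 21], [-21, 55]]
... * rho(a) = [[1, -3], [3, -8]]  ->  [[55, -144], [144, -377]]
... * rho(b^-1) = [[-25, -16], [11, 7]]  ->  [[-2959, -1888], [-7747, -4943]]
... * rho(c^-1) = [[1, -4], [-3, 13]]  ->  [[2705, -12708], [7082, -33271]]
... * rho(c^-1) = [[1, -4], [-3, 13]]  ->  [[40829, -176024], [106895, -460851]]
... * rho(c^-1) = [[1, -4], [-3, 13]]  ->  [[568901, -2451628], [1489448, -6418643]]
... * rho(b) = [[7, 16], [-11, -25]]  ->  [[30950215, 70393116], [81031209, 184297243]]
... * rho(a) = [[1, -3], [3, -8]]  ->  [[242129563, -655995573], [633922938, -1717471571]]
... * rho(b) = [[7, 16], [-11, -25]]  ->  [[8910858244, 20273962333], [23329647847, 53079556283]]
tr = 8910858244 + 53079556283 = 61990414527

61990414527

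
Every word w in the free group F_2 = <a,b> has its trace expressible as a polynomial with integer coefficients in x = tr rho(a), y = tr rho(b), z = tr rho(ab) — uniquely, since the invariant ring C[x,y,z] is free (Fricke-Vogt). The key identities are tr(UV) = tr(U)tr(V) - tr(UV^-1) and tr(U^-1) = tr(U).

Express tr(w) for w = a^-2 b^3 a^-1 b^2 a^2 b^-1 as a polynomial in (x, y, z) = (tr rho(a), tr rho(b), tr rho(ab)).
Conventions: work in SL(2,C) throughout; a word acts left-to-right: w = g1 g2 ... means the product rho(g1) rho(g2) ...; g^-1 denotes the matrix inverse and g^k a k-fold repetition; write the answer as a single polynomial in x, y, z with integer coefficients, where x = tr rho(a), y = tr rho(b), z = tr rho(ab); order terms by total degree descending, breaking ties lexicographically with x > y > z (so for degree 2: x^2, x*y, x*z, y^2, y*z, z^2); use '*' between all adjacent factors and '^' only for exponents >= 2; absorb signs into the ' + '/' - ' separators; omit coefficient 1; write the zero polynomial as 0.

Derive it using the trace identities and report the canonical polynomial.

-x^4*y^5*z + x^5*y^4 + x^3*y^6 + 2*x^3*y^4*z^2 + x^4*y^3*z - x^2*y^5*z - x^2*y^3*z^3 - 2*x^5*y^2 - 6*x^3*y^4 - 3*x^3*y^2*z^2 + x^4*y*z + 5*x^2*y^3*z + x^2*y*z^3 + 8*x^3*y^2 + x*y^4 - 5*x^2*y*z - y^3*z + x^3 - 2*x*y^2 + x*z^2 + 2*y*z - 3*x

trace(a b^2) = trace(b) * trace(a b) - trace(a) = y*z - x
trace(a b^3) = trace(b) * trace(a b^2) - trace(a b) = y^2*z - x*y - z
trace(b^3 a b) = trace(b) * trace(a b^3) - trace(a b^2) = y^3*z - x*y^2 - 2*y*z + x
trace(b^5 a) = trace(b) * trace(b^3 a b) - trace(b^3 a) = y^4*z - x*y^3 - 3*y^2*z + 2*x*y + z
trace(b^2) = trace(b) * trace(b) - trace(1) = y^2 - 2
trace(b a^2 b) = trace(a) * trace(b^2 a) - trace(b^2) = x*y*z - x^2 - y^2 + 2
trace(b a^2) = trace(a) * trace(b a) - trace(b) = x*z - y
trace(b^2 a^2 b) = trace(b) * trace(b a^2 b) - trace(b a^2) = x*y^2*z - x^2*y - y^3 - x*z + 3*y
trace(b^3 a^2 b) = trace(b) * trace(b^2 a^2 b) - trace(b^2 a^2) = x*y^3*z - x^2*y^2 - y^4 - 2*x*y*z + x^2 + 4*y^2 - 2
trace(b^2 a^2 b^3) = trace(b) * trace(b^3 a^2 b) - trace(b^3 a^2) = x*y^4*z - x^2*y^3 - y^5 - 3*x*y^2*z + 2*x^2*y + 5*y^3 + x*z - 5*y
trace(b^5 a^2 b) = trace(b) * trace(b^2 a^2 b^3) - trace(b^2 a^2 b^2) = x*y^5*z - x^2*y^4 - y^6 - 4*x*y^3*z + 3*x^2*y^2 + 6*y^4 + 3*x*y*z - x^2 - 9*y^2 + 2
trace(a b a b) = trace(a b) * trace(a b) - trace(1)   [split at repeated a] = z^2 - 2
trace(b a b a b) = trace(b) * trace(a b a b) - trace(a b a) = y*z^2 - x*z - y
trace(b^2 a b a b) = trace(b) * trace(b a b a b) - trace(b a b a) = y^2*z^2 - x*y*z - y^2 - z^2 + 2
trace(a b a b^4) = trace(b) * trace(b^2 a b a b) - trace(b^2 a b a) = y^3*z^2 - x*y^2*z - y^3 - 2*y*z^2 + x*z + 3*y
trace(b a b^5 a) = trace(b) * trace(a b a b^4) - trace(a b a b^3) = y^4*z^2 - x*y^3*z - y^4 - 3*y^2*z^2 + 2*x*y*z + 4*y^2 + z^2 - 2
trace(b a b^5) = trace(b) * trace(b a b^4) - trace(b a b^3) = y^5*z - x*y^4 - 4*y^3*z + 3*x*y^2 + 3*y*z - x
trace(b^5 a^2 b a) = trace(a) * trace(b a b^5 a) - trace(b a b^5) = x*y^4*z^2 - x^2*y^3*z - y^5*z - 3*x*y^2*z^2 + 2*x^2*y*z + 4*y^3*z + x*y^2 + x*z^2 - 3*y*z - x
trace(a^-1 b^5 a^2 b) = trace(b^5 a^2 b) * trace(a) - trace(b^5 a^2 b a) = x^2*y^5*z - x^3*y^4 - x*y^6 - x*y^4*z^2 - 3*x^2*y^3*z + y^5*z + 3*x^3*y^2 + 6*x*y^4 + 3*x*y^2*z^2 + x^2*y*z - 4*y^3*z - x^3 - 10*x*y^2 - x*z^2 + 3*y*z + 3*x
trace(a^-1 b^5 a^2 b^-1) = trace(a^-1 b^5 a^2) * trace(b) - trace(a^-1 b^5 a^2 b) = -x^2*y^5*z + x^3*y^4 + x*y^6 + x*y^4*z^2 + 3*x^2*y^3*z - 3*x^3*y^2 - 7*x*y^4 - 3*x*y^2*z^2 - x^2*y*z + y^3*z + x^3 + 12*x*y^2 + x*z^2 - 2*y*z - 3*x
trace(b^2 a^2 b^-1 a^-2 b^3) = trace(a^-1 b^5 a^2 b^-1) * trace(a) - trace(a^-1 b^5 a^2 b^-1 a) = -x^3*y^5*z + x^4*y^4 + x^2*y^6 + x^2*y^4*z^2 + 3*x^3*y^3*z - 3*x^4*y^2 - 7*x^2*y^4 - 3*x^2*y^2*z^2 - x^3*y*z + x^4 + 13*x^2*y^2 + x^2*z^2 + y^4 - 4*x^2 - 4*y^2 + 2
trace(b^3 a b^2 a) = trace(b) * trace(a b^3 a b) - trace(a b^3 a) = y^3*z^2 - 2*x*y^2*z + x^2*y - y*z^2 + x*z - y
trace(b^2 a b^2 a^2 b) = trace(a) * trace(b^3 a b^2 a) - trace(b^3 a b^2) = x*y^3*z^2 - 2*x^2*y^2*z - y^4*z + x^3*y + x*y^3 - x*y*z^2 + x^2*z + 3*y^2*z - 3*x*y - z
trace(b^2 a b^2 a) = trace(b) * trace(a b^2 a b) - trace(a b^2 a) = y^2*z^2 - 2*x*y*z + x^2 - 2
trace(b^2 a b^2 a^2) = trace(a) * trace(b^2 a b^2 a) - trace(b^2 a b^2) = x*y^2*z^2 - 2*x^2*y*z - y^3*z + x^3 + x*y^2 + 2*y*z - 3*x
trace(b^3 a b^2 a^2 b) = trace(b) * trace(b^2 a b^2 a^2 b) - trace(b^2 a b^2 a^2) = x*y^4*z^2 - 2*x^2*y^3*z - y^5*z + x^3*y^2 + x*y^4 - 2*x*y^2*z^2 + 3*x^2*y*z + 4*y^3*z - x^3 - 4*x*y^2 - 3*y*z + 3*x
trace(b a b a b a) = trace(b a b a) * trace(b a) - trace(a b)   [split at repeated b] = z^3 - 3*z
trace(a^2 b a b a b) = trace(a) * trace(b a b a b a) - trace(b a b a b) = x*z^3 - y*z^2 - 2*x*z + y
trace(b a b a^2) = trace(a) * trace(b a b a) - trace(b a b) = x*z^2 - y*z - x
trace(a^2 b a b a) = trace(a) * trace(b a b a^2) - trace(b a b a) = x^2*z^2 - x*y*z - x^2 - z^2 + 2
trace(a b^2 a^2 b a b) = trace(b) * trace(a^2 b a b a b) - trace(a^2 b a b a) = x*y*z^3 - x^2*z^2 - y^2*z^2 - x*y*z + x^2 + y^2 + z^2 - 2
trace(a b a^2) = trace(a) * trace(a b a) - trace(a b) = x^2*z - x*y - z
trace(b a^2 b^2 a) = trace(b) * trace(a b a^2 b) - trace(a b a^2) = x*y*z^2 - x^2*z - y^2*z + z
trace(a b^2 a^2 b a) = trace(a) * trace(b a^2 b^2 a) - trace(b a^2 b^2) = x^2*y*z^2 - x^3*z - 2*x*y^2*z + x^2*y + y^3 + 2*x*z - 3*y
trace(b a b^2 a^2 b a b) = trace(b) * trace(a b^2 a^2 b a b) - trace(a b^2 a^2 b a) = x*y^2*z^3 - 2*x^2*y*z^2 - y^3*z^2 + x^3*z + x*y^2*z + y*z^2 - 2*x*z + y
trace(b^3 a b^2 a^2 b a) = trace(b) * trace(b a b^2 a^2 b a b) - trace(b a b^2 a^2 b a) = x*y^3*z^3 - 2*x^2*y^2*z^2 - y^4*z^2 + x^3*y*z + x*y^3*z - x*y*z^3 + x^2*z^2 + 2*y^2*z^2 - x*y*z - x^2 - z^2 + 2
trace(a^-1 b^3 a b^2 a^2 b) = trace(b^3 a b^2 a^2 b) * trace(a) - trace(b^3 a b^2 a^2 b a) = x^2*y^4*z^2 - 2*x^3*y^3*z - x*y^5*z - x*y^3*z^3 + x^4*y^2 + x^2*y^4 + y^4*z^2 + 2*x^3*y*z + 3*x*y^3*z + x*y*z^3 - x^4 - 4*x^2*y^2 - x^2*z^2 - 2*y^2*z^2 - 2*x*y*z + 4*x^2 + z^2 - 2
trace(a^-2 b^3 a b^2 a^2 b) = trace(a^-1 b^3 a b^2 a^2 b) * trace(a) - trace(a^-1 b^3 a b^2 a^2 b a) = x^3*y^4*z^2 - 2*x^4*y^3*z - x^2*y^5*z - x^2*y^3*z^3 + x^5*y^2 + x^3*y^4 + 2*x^4*y*z + 5*x^2*y^3*z + x^2*y*z^3 + y^5*z - x^5 - 5*x^3*y^2 - x^3*z^2 - x*y^4 - 5*x^2*y*z - 4*y^3*z + 5*x^3 + 4*x*y^2 + x*z^2 + 3*y*z - 5*x
trace(b^2 a^2 b^-1 a^-2 b^3 a) = trace(a^-2 b^3 a b^2 a^2) * trace(b) - trace(a^-2 b^3 a b^2 a^2 b) = -x^3*y^4*z^2 + 2*x^4*y^3*z + x^2*y^5*z + x^2*y^3*z^3 - x^5*y^2 - x^3*y^4 - 2*x^4*y*z - 5*x^2*y^3*z - x^2*y*z^3 + x^5 + 5*x^3*y^2 + x^3*z^2 + 5*x^2*y*z + y^3*z - 5*x^3 - 2*x*y^2 - x*z^2 - 2*y*z + 5*x
trace(a^-2 b^3 a^-1 b^2 a^2 b^-1) = trace(b^2 a^2 b^-1 a^-2 b^3) * trace(a) - trace(b^2 a^2 b^-1 a^-2 b^3 a) = -x^4*y^5*z + x^5*y^4 + x^3*y^6 + 2*x^3*y^4*z^2 + x^4*y^3*z - x^2*y^5*z - x^2*y^3*z^3 - 2*x^5*y^2 - 6*x^3*y^4 - 3*x^3*y^2*z^2 + x^4*y*z + 5*x^2*y^3*z + x^2*y*z^3 + 8*x^3*y^2 + x*y^4 - 5*x^2*y*z - y^3*z + x^3 - 2*x*y^2 + x*z^2 + 2*y*z - 3*x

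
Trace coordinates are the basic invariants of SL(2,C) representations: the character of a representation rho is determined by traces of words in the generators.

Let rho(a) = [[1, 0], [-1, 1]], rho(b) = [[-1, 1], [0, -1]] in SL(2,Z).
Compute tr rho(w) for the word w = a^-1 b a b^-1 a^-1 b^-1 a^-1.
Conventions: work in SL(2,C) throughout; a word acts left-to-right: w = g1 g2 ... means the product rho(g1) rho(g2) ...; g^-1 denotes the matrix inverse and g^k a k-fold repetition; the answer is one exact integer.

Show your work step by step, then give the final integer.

-10

rho(a^-1) = [[1, 0], [1, 1]]
... * rho(b) = [[-1, 1], [0, -1]]  ->  [[-1, 1], [-1, 0]]
... * rho(a) = [[1, 0], [-1, 1]]  ->  [[-2, 1], [-1, 0]]
... * rho(b^-1) = [[-1, -1], [0, -1]]  ->  [[2, 1], [1, 1]]
... * rho(a^-1) = [[1, 0], [1, 1]]  ->  [[3, 1], [2, 1]]
... * rho(b^-1) = [[-1, -1], [0, -1]]  ->  [[-3, -4], [-2, -3]]
... * rho(a^-1) = [[1, 0], [1, 1]]  ->  [[-7, -4], [-5, -3]]
tr = -7 + -3 = -10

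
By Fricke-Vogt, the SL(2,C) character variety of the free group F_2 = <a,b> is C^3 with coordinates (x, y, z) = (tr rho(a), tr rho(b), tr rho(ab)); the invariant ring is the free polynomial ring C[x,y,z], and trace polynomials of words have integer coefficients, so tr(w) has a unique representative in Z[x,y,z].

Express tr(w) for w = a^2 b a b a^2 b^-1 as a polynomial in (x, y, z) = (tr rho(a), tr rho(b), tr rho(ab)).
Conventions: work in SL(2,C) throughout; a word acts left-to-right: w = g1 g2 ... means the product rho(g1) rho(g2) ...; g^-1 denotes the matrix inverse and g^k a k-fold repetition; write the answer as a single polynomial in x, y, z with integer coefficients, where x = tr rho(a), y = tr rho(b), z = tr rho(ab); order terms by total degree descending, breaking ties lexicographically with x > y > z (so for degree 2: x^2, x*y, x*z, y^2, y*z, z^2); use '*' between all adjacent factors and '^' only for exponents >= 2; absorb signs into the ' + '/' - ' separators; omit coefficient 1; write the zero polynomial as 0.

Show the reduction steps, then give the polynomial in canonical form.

trace(b a b a) = trace(a b) trace(a b) - trace(1) = z^2 - 2
trace(b a b) = trace(b) trace(a b) - trace(a) = y*z - x
trace(a b a b a) = trace(a) trace(b a b a) - trace(b a b) = x*z^2 - y*z - x
trace(b a b a^3) = trace(a) trace(a b a b a) - trace(a b a b) = x^2*z^2 - x*y*z - x^2 - z^2 + 2
trace(a^2 b a b a^2) = trace(a) trace(b a b a^3) - trace(b a b a^2) = x^3*z^2 - x^2*y*z - x^3 - 2*x*z^2 + y*z + 3*x
trace(b a b a b a) = trace(b a b a) trace(b a) - trace(a b) = z^3 - 3*z
trace(a b a) = trace(a) trace(b a) - trace(b) = x*z - y
trace(b a b a b) = trace(b) trace(a b a b) - trace(a b a) = y*z^2 - x*z - y
trace(b a^2 b a b a) = trace(a) trace(b a b a b a) - trace(b a b a b) = x*z^3 - y*z^2 - 2*x*z + y
trace(b a b^2) = trace(b) trace(a b^2) - trace(a b) = y^2*z - x*y - z
trace(b a^2 b a b) = trace(a) trace(b a b^2 a) - trace(b a b^2) = x*y*z^2 - x^2*z - y^2*z + z
trace(a^2 b a b a^2 b) = trace(a) trace(b a^2 b a b a) - trace(b a^2 b a b) = x^2*z^3 - 2*x*y*z^2 - x^2*z + y^2*z + x*y - z
trace(a^2 b a b a^2 b^-1) = trace(a^2 b a b a^2) trace(b) - trace(a^2 b a b a^2 b) = x^3*y*z^2 - x^2*y^2*z - x^2*z^3 - x^3*y + x^2*z + 2*x*y + z

x^3*y*z^2 - x^2*y^2*z - x^2*z^3 - x^3*y + x^2*z + 2*x*y + z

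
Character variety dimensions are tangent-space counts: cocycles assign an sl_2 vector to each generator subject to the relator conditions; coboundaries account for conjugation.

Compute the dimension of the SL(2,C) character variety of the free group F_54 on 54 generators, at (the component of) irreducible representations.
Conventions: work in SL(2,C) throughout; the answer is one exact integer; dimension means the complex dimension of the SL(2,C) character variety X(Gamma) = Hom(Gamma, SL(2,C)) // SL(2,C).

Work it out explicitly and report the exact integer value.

Gamma = F_54 has 54 generators and no relators.
Z^1(Gamma, Ad rho) = (sl_2)^54: a cocycle is a free choice of one sl_2 vector per generator, so dim Z^1 = 3*54 = 162.
dim B^1 = 3: the coboundary map is injective because an irreducible image has centralizer 0 in sl_2.
dim H^1 = 162 - 3 = 159, which is dim X.

159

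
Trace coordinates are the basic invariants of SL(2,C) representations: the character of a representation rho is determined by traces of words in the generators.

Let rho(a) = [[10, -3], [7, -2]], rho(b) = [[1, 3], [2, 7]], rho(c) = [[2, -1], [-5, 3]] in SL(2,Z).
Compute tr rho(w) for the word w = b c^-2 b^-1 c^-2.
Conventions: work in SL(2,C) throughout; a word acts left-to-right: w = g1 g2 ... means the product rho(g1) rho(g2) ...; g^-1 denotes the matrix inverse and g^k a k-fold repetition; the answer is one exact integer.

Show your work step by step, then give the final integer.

rho(b) = [[1, 3], [2, 7]]
... * rho(c^-1) = [[3, 1], [5, 2]]  ->  [[18, 7], [41, 16]]
... * rho(c^-1) = [[3, 1], [5, 2]]  ->  [[89, 32], [203, 73]]
... * rho(b^-1) = [[7, -3], [-2, 1]]  ->  [[559, -235], [1275, -536]]
... * rho(c^-1) = [[3, 1], [5, 2]]  ->  [[502, 89], [1145, 203]]
... * rho(c^-1) = [[3, 1], [5, 2]]  ->  [[1951, 680], [4450, 1551]]
tr = 1951 + 1551 = 3502

3502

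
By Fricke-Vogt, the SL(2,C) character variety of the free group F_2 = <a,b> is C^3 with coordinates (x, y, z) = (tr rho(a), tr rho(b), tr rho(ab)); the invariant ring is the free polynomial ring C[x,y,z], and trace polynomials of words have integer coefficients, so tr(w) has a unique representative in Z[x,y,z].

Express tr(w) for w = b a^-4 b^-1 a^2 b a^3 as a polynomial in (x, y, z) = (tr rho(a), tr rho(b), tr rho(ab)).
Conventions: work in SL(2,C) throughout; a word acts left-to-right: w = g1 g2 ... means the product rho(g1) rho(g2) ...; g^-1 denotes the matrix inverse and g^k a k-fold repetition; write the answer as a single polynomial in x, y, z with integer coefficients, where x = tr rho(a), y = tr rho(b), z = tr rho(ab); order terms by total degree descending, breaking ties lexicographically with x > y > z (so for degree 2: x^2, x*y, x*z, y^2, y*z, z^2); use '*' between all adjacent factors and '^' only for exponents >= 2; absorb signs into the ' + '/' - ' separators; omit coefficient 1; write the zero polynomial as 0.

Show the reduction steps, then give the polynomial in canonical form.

-x^7*y*z^2 + x^8*z + 2*x^6*y^2*z + x^6*z^3 - x^7*y - x^5*y^3 + 2*x^5*y*z^2 - 7*x^6*z - 5*x^4*y^2*z - 3*x^4*z^3 + 6*x^5*y + 2*x^3*y^3 + 14*x^4*z + 2*x^2*y^2*z + 2*x^2*z^3 - 8*x^3*y - 8*x^2*z + z

trace(a^2 b) = trace(a) * trace(b a) - trace(b)   [square of a] = x*z - y
trace(a^2) = trace(a) * trace(a) - trace(1)   [square of a] = x^2 - 2
trace(b^2 a^2) = trace(b) * trace(a^2 b) - trace(a^2)   [square of b] = x*y*z - x^2 - y^2 + 2
trace(b^2 a) = trace(b) * trace(a b) - trace(a)   [square of b] = y*z - x
trace(b a^3 b) = trace(a) * trace(b^2 a^2) - trace(b^2 a)   [square of a] = x^2*y*z - x^3 - x*y^2 - y*z + 3*x
trace(b a b a) = trace(b a) * trace(b a) - trace(1)   [split at a repeated b] = z^2 - 2
trace(b a^2 b a) = trace(a) * trace(b a b a) - trace(b a b)   [square of a] = x*z^2 - y*z - x
trace(a^2 b a^2 b) = trace(a) * trace(b a^2 b a) - trace(b a^2 b)   [square of a] = x^2*z^2 - 2*x*y*z + y^2 - 2
trace(a^2 b a) = trace(a) * trace(a b a) - trace(a b)   [square of a] = x^2*z - x*y - z
trace(a^2 b a^2) = trace(a) * trace(a^2 b a) - trace(a^2 b)   [square of a] = x^3*z - x^2*y - 2*x*z + y
trace(a b^2 a^2 b a) = trace(b) * trace(a^2 b a^2 b) - trace(a^2 b a^2)   [square of b] = x^2*y*z^2 - x^3*z - 2*x*y^2*z + x^2*y + y^3 + 2*x*z - 3*y
trace(b a b^2 a) = trace(b) * trace(a b a b) - trace(a b a)   [square of b] = y*z^2 - x*z - y
trace(b a b^2) = trace(b) * trace(b a b) - trace(b a)   [square of b] = y^2*z - x*y - z
trace(a b^2 a^2 b) = trace(a) * trace(b a b^2 a) - trace(b a b^2)   [square of a] = x*y*z^2 - x^2*z - y^2*z + z
trace(b a^2 b a^3 b) = trace(a) * trace(a b^2 a^2 b a) - trace(a b^2 a^2 b)   [square of a] = x^3*y*z^2 - x^4*z - 2*x^2*y^2*z + x^3*y + x*y^3 - x*y*z^2 + 3*x^2*z + y^2*z - 3*x*y - z
trace(b a b a b a) = trace(b a) * trace(b a b a) - trace(b^-1 a^-1)   [split at a repeated b] = z^3 - 3*z
trace(a b a b a b a) = trace(a) * trace(b a b a b a) - trace(b a b a b)   [square of a] = x*z^3 - y*z^2 - 2*x*z + y
trace(b a^3 b a b a) = trace(a) * trace(a b a b a b a) - trace(a b a b a b)   [square of a] = x^2*z^3 - x*y*z^2 - 2*x^2*z - z^3 + x*y + 3*z
trace(b a^3 b a b) = trace(a) * trace(a b a b^2 a) - trace(a b a b^2)   [square of a] = x^2*y*z^2 - x^3*z - x*y^2*z - y*z^2 + 2*x*z + y
trace(b a^2 b a^3 b a) = trace(a) * trace(b a^3 b a b a) - trace(b a^3 b a b)   [square of a] = x^3*z^3 - 2*x^2*y*z^2 - x^3*z + x*y^2*z - x*z^3 + x^2*y + y*z^2 + x*z - y
trace(a^-1 b a^2 b a^3 b) = trace(b a^2 b a^3 b) * trace(a) - trace(b a^2 b a^3 b a)   [inverse elimination on a] = x^4*y*z^2 - x^5*z - 2*x^3*y^2*z - x^3*z^3 + x^4*y + x^2*y^3 + x^2*y*z^2 + 4*x^3*z + x*z^3 - 4*x^2*y - y*z^2 - 2*x*z + y
trace(a^2 b a^3 b a^-2 b) = trace(a^-1 b a^2 b a^3 b) * trace(a) - trace(a^-1 b a^2 b a^3 b a)   [inverse elimination on a] = x^5*y*z^2 - x^6*z - 2*x^4*y^2*z - x^4*z^3 + x^5*y + x^3*y^3 + 5*x^4*z + 2*x^2*y^2*z + x^2*z^3 - 5*x^3*y - x*y^3 - 5*x^2*z - y^2*z + 4*x*y + z
trace(a^-1 b^-1 a^2 b a^3 b a^-1) = trace(a^2 b a^3 b a^-2) * trace(b) - trace(a^2 b a^3 b a^-2 b)   [inverse elimination on b] = -x^5*y*z^2 + x^6*z + 2*x^4*y^2*z + x^4*z^3 - x^5*y - x^3*y^3 - 5*x^4*z - x^2*y^2*z - x^2*z^3 + 4*x^3*y + 5*x^2*z - x*y - z
trace(a b a^3 b) = trace(a) * trace(a b a b a) - trace(a b a b)   [square of a] = x^2*z^2 - x*y*z - x^2 - z^2 + 2
trace(a^-1 b^-1 a^2 b a^3 b) = trace(a^2 b a^3 b a^-1) * trace(b) - trace(a^2 b a^3 b a^-1 b)   [inverse elimination on b] = -x^4*y*z^2 + x^5*z + 2*x^3*y^2*z + x^3*z^3 - x^4*y - x^2*y^3 - 4*x^3*z - x*y^2*z - x*z^3 + 3*x^2*y + 2*x*z + y
trace(a^-2 b^-1 a^2 b a^3 b a^-1) = trace(a^-1 b^-1 a^2 b a^3 b a^-1) * trace(a) - trace(a^-1 b^-1 a^2 b a^3 b)   [inverse elimination on a] = -x^6*y*z^2 + x^7*z + 2*x^5*y^2*z + x^5*z^3 - x^6*y - x^4*y^3 + x^4*y*z^2 - 6*x^5*z - 3*x^3*y^2*z - 2*x^3*z^3 + 5*x^4*y + x^2*y^3 + 9*x^3*z + x*y^2*z + x*z^3 - 4*x^2*y - 3*x*z - y
trace(b a^-4 b^-1 a^2 b a^3) = trace(a^-2 b^-1 a^2 b a^3 b a^-1) * trace(a) - trace(a^-2 b^-1 a^2 b a^3 b)   [inverse elimination on a] = -x^7*y*z^2 + x^8*z + 2*x^6*y^2*z + x^6*z^3 - x^7*y - x^5*y^3 + 2*x^5*y*z^2 - 7*x^6*z - 5*x^4*y^2*z - 3*x^4*z^3 + 6*x^5*y + 2*x^3*y^3 + 14*x^4*z + 2*x^2*y^2*z + 2*x^2*z^3 - 8*x^3*y - 8*x^2*z + z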